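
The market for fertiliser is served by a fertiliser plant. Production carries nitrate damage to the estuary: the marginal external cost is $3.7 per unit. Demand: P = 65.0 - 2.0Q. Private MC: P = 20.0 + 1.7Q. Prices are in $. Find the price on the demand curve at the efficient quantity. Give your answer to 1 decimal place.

Social marginal cost = private MC + MEC = 23.7 + 1.7Q.
Set SMC = demand: 23.7 + 1.7Q = 65.0 - 2.0Q → Q* = 11.1622.
Consumer price on the demand curve at Q*: 65.0 − 2.0×11.1622 = 42.6756.

P = $42.7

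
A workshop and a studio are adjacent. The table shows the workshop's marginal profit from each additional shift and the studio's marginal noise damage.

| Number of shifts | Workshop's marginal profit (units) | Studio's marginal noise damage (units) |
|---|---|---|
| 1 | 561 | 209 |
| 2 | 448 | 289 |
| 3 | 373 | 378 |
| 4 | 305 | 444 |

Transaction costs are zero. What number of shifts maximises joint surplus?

2

Bargaining reaches the level where marginal profit last exceeds marginal noise damage.
That holds through level 2 (448 ≥ 289) but not at 3 (373 < 378).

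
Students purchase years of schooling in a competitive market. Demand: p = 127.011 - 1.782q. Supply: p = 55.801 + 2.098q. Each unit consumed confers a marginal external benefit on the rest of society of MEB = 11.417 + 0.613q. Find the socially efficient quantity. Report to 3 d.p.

q* = 25.291

Social marginal benefit = demand + MEB = 138.428 - 1.169q.
Set SMB = MC: 138.428 - 1.169q = 55.801 + 2.098q → q* = 25.2914.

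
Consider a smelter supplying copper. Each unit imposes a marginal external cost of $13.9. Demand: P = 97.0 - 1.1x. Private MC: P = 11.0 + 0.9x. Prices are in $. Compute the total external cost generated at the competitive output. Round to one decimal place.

Market equilibrium (private): 11.0 + 0.9x = 97.0 - 1.1x → x_m = 43.0000.
Total external cost = MEC × x_m = 13.9 × 43.0000 = 597.7000.

$597.7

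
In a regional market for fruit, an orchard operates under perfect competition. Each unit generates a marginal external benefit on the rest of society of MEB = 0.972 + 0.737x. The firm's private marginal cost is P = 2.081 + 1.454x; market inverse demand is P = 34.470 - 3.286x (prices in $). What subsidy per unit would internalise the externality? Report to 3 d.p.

Social marginal cost = private MC − MEB = 1.109 + 0.717x.
Set SMC = demand: 1.109 + 0.717x = 34.470 - 3.286x → x* = 8.3340.
The Pigouvian subsidy equals MEB at x*: 0.972 + 0.737×8.3340 = 7.1142.

subsidy = $7.114 per unit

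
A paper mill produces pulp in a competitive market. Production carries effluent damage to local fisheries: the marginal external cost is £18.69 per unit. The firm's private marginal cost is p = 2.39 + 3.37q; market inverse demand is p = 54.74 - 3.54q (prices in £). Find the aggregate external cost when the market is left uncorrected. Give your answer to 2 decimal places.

£141.60

Market equilibrium (private): 2.39 + 3.37q = 54.74 - 3.54q → q_m = 7.5760.
Total external cost = MEC × q_m = 18.69 × 7.5760 = 141.5954.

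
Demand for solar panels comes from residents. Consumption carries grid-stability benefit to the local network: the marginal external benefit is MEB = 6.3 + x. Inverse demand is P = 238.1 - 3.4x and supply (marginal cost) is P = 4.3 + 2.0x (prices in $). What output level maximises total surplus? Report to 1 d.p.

x* = 54.6

Social marginal benefit = demand + MEB = 244.4 - 2.4x.
Set SMB = MC: 244.4 - 2.4x = 4.3 + 2.0x → x* = 54.5682.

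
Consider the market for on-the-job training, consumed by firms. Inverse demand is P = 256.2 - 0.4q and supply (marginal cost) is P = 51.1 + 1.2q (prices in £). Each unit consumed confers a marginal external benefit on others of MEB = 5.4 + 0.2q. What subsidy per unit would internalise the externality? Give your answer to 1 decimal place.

Social marginal benefit = demand + MEB = 261.6 - 0.2q.
Set SMB = MC: 261.6 - 0.2q = 51.1 + 1.2q → q* = 150.3571.
The Pigouvian subsidy equals MEB at q*: 5.4 + 0.2×150.3571 = 35.4714.

subsidy = £35.5 per unit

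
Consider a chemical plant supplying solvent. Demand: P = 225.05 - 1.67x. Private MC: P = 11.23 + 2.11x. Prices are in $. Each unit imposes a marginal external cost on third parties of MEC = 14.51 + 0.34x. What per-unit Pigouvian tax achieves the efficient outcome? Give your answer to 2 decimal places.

Social marginal cost = private MC + MEC = 25.74 + 2.45x.
Set SMC = demand: 25.74 + 2.45x = 225.05 - 1.67x → x* = 48.3762.
The Pigouvian tax equals MEC at x*: 14.51 + 0.34×48.3762 = 30.9579.

tax = $30.96 per unit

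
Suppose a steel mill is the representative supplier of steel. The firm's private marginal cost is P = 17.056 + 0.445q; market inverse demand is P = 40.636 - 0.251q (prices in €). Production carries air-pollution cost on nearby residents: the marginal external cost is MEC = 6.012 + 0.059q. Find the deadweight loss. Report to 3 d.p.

DWL = €42.499

Market equilibrium (private): 17.056 + 0.445q = 40.636 - 0.251q → q_m = 33.8793.
Social marginal cost = private MC + MEC = 23.068 + 0.504q.
Set SMC = demand: 23.068 + 0.504q = 40.636 - 0.251q → q* = 23.2689.
Between q* and q_m the wedge SMC − demand runs linearly from 0 to MEC(q_m), so the loss is a triangle.
DWL = ½ × 10.6104 × 8.0109 = 42.4994.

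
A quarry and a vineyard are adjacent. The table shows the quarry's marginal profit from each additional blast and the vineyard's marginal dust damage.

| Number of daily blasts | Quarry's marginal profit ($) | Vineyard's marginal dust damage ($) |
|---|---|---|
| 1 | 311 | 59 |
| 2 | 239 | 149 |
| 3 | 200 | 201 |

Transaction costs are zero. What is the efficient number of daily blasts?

Bargaining reaches the level where marginal profit last exceeds marginal dust damage.
That holds through level 2 (239 ≥ 149) but not at 3 (200 < 201).

2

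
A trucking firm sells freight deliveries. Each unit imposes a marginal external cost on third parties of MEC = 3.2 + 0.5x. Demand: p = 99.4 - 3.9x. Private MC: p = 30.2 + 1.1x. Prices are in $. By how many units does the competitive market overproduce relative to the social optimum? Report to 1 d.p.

1.8 units

Market equilibrium (private): 30.2 + 1.1x = 99.4 - 3.9x → x_m = 13.8400.
Social marginal cost = private MC + MEC = 33.4 + 1.6x.
Set SMC = demand: 33.4 + 1.6x = 99.4 - 3.9x → x* = 12.0000.
Gap = |13.8400 − 12.0000| = 1.8400.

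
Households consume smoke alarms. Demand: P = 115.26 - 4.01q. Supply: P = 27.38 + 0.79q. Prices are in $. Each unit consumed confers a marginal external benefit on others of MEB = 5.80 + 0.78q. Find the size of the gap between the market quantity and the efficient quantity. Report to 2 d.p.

Market equilibrium (private): 27.38 + 0.79q = 115.26 - 4.01q → q_m = 18.3083.
Social marginal benefit = demand + MEB = 121.06 - 3.23q.
Set SMB = MC: 121.06 - 3.23q = 27.38 + 0.79q → q* = 23.3035.
Gap = |18.3083 − 23.3035| = 4.9952.

5.00 units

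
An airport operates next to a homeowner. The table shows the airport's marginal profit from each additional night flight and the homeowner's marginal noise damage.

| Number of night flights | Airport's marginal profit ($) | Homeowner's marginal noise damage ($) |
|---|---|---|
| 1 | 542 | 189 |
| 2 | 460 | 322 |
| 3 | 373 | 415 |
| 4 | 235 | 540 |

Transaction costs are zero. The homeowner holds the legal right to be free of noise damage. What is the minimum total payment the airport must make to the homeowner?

Efficient level: marginal profit ≥ marginal noise damage through level 2, so k* = 2.
With the homeowner holding the right, the airport must at least compensate total damage at k*: 189 + 322 = 511.

$511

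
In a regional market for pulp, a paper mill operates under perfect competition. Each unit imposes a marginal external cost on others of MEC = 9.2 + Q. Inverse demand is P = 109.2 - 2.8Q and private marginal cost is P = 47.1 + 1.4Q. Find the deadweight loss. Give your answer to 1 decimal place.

Market equilibrium (private): 47.1 + 1.4Q = 109.2 - 2.8Q → Q_m = 14.7857.
Social marginal cost = private MC + MEC = 56.3 + 2.4Q.
Set SMC = demand: 56.3 + 2.4Q = 109.2 - 2.8Q → Q* = 10.1731.
The loss is the area between SMC and demand from Q* to Q_m; with linear curves that's a triangle of height MEC(Q_m).
DWL = ½ × 4.6126 × 23.9857 = 55.3182.

DWL = 55.3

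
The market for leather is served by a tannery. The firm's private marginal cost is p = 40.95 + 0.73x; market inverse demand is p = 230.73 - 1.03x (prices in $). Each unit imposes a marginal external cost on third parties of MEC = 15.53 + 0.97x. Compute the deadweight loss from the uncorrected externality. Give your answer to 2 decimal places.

Market equilibrium (private): 40.95 + 0.73x = 230.73 - 1.03x → x_m = 107.8295.
Social marginal cost = private MC + MEC = 56.48 + 1.70x.
Set SMC = demand: 56.48 + 1.70x = 230.73 - 1.03x → x* = 63.8278.
The welfare-loss triangle has base |x_m − x*| and height MEC(x_m) (the vertical gap between SMC and demand is zero at x* and MEC at x_m).
DWL = ½ × 44.0017 × 120.1247 = 2642.8455.

DWL = $2642.85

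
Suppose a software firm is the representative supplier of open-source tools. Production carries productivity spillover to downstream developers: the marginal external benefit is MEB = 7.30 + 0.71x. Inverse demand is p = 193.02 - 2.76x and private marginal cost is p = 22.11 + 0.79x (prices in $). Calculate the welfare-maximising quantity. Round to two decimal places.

Social marginal cost = private MC − MEB = 14.81 + 0.08x.
Set SMC = demand: 14.81 + 0.08x = 193.02 - 2.76x → x* = 62.7500.

x* = 62.75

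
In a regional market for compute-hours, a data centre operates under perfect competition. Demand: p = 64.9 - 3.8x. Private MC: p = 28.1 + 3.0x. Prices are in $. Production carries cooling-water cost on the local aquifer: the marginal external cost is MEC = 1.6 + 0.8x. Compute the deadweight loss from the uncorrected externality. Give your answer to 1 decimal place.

DWL = $2.3

Market equilibrium (private): 28.1 + 3.0x = 64.9 - 3.8x → x_m = 5.4118.
Social marginal cost = private MC + MEC = 29.7 + 3.8x.
Set SMC = demand: 29.7 + 3.8x = 64.9 - 3.8x → x* = 4.6316.
The loss is the area between SMC and demand from x* to x_m; with linear curves that's a triangle of height MEC(x_m).
DWL = ½ × 0.7802 × 5.9294 = 2.3131.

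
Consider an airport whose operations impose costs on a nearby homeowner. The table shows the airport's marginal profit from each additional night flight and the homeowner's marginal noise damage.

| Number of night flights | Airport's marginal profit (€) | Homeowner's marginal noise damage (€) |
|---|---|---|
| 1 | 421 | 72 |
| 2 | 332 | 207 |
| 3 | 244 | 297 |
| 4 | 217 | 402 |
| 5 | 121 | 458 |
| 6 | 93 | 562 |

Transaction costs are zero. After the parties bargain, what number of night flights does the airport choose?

2

Bargaining reaches the level where marginal profit last exceeds marginal noise damage.
That holds through level 2 (332 ≥ 207) but not at 3 (244 < 297).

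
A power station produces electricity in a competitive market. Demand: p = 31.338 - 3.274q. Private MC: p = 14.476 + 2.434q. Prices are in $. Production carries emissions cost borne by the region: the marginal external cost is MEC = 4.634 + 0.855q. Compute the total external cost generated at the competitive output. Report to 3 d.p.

$17.420

Market equilibrium (private): 14.476 + 2.434q = 31.338 - 3.274q → q_m = 2.9541.
Total external cost = ∫₀^{q_m} (4.634 + 0.855q) dq = 4.634×2.9541 + ½×0.855×2.9541² = 17.4200.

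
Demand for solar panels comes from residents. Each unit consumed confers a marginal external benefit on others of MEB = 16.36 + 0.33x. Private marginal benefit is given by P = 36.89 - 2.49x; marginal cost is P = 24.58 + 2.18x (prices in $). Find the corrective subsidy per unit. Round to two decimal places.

subsidy = $18.54 per unit

Social marginal benefit = demand + MEB = 53.25 - 2.16x.
Set SMB = MC: 53.25 - 2.16x = 24.58 + 2.18x → x* = 6.6060.
The Pigouvian subsidy equals MEB at x*: 16.36 + 0.33×6.6060 = 18.5400.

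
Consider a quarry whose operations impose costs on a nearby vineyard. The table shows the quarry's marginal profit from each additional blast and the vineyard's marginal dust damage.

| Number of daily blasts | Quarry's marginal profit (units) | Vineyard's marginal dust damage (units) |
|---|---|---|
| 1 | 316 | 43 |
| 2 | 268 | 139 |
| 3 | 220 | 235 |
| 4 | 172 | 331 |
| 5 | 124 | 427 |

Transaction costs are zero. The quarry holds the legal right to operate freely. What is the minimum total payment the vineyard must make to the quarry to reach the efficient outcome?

Left alone the quarry would choose level 5 (marginal profit stays positive).
Efficient level: k* = 2 (marginal profit ≥ marginal dust damage through 2).
The vineyard must at least cover the quarry's forgone profit from cutting 5→2: 220 + 172 + 124 = 516.

516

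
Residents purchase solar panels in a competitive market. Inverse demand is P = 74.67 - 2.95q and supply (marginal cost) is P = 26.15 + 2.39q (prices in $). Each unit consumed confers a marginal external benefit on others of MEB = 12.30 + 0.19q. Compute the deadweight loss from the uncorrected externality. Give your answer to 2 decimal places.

DWL = $19.10

Market equilibrium (private): 26.15 + 2.39q = 74.67 - 2.95q → q_m = 9.0861.
Social marginal benefit = demand + MEB = 86.97 - 2.76q.
Set SMB = MC: 86.97 - 2.76q = 26.15 + 2.39q → q* = 11.8097.
Height of the DWL triangle at q_m is SMB(q_m) − MC(q_m) = MEB(q_m) = 14.0264.
DWL = ½ × 2.7236 × 14.0264 = 19.1012.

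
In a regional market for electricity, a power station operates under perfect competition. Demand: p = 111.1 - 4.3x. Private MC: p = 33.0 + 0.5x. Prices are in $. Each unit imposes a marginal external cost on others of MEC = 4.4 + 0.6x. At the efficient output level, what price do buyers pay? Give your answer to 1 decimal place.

P = $52.4

Social marginal cost = private MC + MEC = 37.4 + 1.1x.
Set SMC = demand: 37.4 + 1.1x = 111.1 - 4.3x → x* = 13.6481.
Consumer price on the demand curve at x*: 111.1 − 4.3×13.6481 = 52.4132.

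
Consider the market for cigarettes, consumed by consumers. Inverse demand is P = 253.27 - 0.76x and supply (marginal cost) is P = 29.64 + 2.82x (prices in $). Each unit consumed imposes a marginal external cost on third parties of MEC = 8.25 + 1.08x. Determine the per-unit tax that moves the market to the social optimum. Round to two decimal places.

tax = $58.17 per unit

Social marginal benefit = demand − MEC = 245.02 - 1.84x.
Set SMB = MC: 245.02 - 1.84x = 29.64 + 2.82x → x* = 46.2189.
The Pigouvian tax equals MEC at x*: 8.25 + 1.08×46.2189 = 58.1664.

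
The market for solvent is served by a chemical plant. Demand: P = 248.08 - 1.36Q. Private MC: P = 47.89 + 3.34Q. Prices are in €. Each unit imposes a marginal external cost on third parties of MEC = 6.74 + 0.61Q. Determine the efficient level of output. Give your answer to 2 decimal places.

Social marginal cost = private MC + MEC = 54.63 + 3.95Q.
Set SMC = demand: 54.63 + 3.95Q = 248.08 - 1.36Q → Q* = 36.4313.

Q* = 36.43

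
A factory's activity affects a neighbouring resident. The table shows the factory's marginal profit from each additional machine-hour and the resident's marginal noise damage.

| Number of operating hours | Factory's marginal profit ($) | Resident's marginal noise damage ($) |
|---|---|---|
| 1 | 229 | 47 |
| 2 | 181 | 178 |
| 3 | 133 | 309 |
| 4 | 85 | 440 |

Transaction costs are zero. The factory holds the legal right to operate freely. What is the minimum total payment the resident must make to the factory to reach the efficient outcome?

Left alone the factory would choose level 4 (marginal profit stays positive).
Efficient level: k* = 2 (marginal profit ≥ marginal noise damage through 2).
The resident must at least cover the factory's forgone profit from cutting 4→2: 133 + 85 = 218.

$218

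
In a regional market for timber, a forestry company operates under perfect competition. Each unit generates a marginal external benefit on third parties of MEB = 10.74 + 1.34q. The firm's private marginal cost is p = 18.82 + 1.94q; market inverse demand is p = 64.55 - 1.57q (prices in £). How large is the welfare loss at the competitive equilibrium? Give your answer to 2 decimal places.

DWL = £183.21

Market equilibrium (private): 18.82 + 1.94q = 64.55 - 1.57q → q_m = 13.0285.
Social marginal cost = private MC − MEB = 8.08 + 0.60q.
Set SMC = demand: 8.08 + 0.60q = 64.55 - 1.57q → q* = 26.0230.
The loss is the area between SMC and demand from q* to q_m; with linear curves that's a triangle of height MEB(q_m).
DWL = ½ × 12.9945 × 28.1982 = 183.2108.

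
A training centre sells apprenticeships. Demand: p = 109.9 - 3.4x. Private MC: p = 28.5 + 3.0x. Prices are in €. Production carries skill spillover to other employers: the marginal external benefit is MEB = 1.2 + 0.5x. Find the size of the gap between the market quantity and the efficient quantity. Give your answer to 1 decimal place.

Market equilibrium (private): 28.5 + 3.0x = 109.9 - 3.4x → x_m = 12.7188.
Social marginal cost = private MC − MEB = 27.3 + 2.5x.
Set SMC = demand: 27.3 + 2.5x = 109.9 - 3.4x → x* = 14.0000.
Gap = |12.7188 − 14.0000| = 1.2812.

1.3 units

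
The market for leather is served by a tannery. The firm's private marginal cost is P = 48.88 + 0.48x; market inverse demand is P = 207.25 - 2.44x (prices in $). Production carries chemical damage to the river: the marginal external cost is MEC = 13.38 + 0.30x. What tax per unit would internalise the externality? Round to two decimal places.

Social marginal cost = private MC + MEC = 62.26 + 0.78x.
Set SMC = demand: 62.26 + 0.78x = 207.25 - 2.44x → x* = 45.0280.
The Pigouvian tax equals MEC at x*: 13.38 + 0.30×45.0280 = 26.8884.

tax = $26.89 per unit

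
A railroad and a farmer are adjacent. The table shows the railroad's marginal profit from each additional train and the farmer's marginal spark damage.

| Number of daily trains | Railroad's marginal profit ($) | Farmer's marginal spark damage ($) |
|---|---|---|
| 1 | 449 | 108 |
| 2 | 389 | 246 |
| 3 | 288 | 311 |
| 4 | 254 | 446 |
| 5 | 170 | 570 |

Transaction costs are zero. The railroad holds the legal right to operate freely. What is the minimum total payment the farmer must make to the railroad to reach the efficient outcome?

Left alone the railroad would choose level 5 (marginal profit stays positive).
Efficient level: k* = 2 (marginal profit ≥ marginal spark damage through 2).
The farmer must at least cover the railroad's forgone profit from cutting 5→2: 288 + 254 + 170 = 712.

$712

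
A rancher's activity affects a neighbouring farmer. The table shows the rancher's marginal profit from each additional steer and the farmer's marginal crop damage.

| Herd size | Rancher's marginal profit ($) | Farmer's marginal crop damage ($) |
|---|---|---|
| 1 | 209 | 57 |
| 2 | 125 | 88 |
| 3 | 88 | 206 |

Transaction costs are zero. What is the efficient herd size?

2

Bargaining reaches the level where marginal profit last exceeds marginal crop damage.
That holds through level 2 (125 ≥ 88) but not at 3 (88 < 206).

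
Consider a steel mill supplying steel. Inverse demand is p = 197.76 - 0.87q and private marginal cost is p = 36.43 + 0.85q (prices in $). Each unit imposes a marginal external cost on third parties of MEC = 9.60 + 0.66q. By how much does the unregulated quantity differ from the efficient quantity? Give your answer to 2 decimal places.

30.04 units

Market equilibrium (private): 36.43 + 0.85q = 197.76 - 0.87q → q_m = 93.7965.
Social marginal cost = private MC + MEC = 46.03 + 1.51q.
Set SMC = demand: 46.03 + 1.51q = 197.76 - 0.87q → q* = 63.7521.
Gap = |93.7965 − 63.7521| = 30.0444.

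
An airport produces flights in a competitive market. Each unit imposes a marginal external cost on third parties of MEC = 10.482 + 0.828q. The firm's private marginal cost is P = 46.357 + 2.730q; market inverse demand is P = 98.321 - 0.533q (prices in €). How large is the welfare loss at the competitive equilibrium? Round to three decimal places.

Market equilibrium (private): 46.357 + 2.730q = 98.321 - 0.533q → q_m = 15.9252.
Social marginal cost = private MC + MEC = 56.839 + 3.558q.
Set SMC = demand: 56.839 + 3.558q = 98.321 - 0.533q → q* = 10.1398.
The loss is the area between SMC and demand from q* to q_m; with linear curves that's a triangle of height MEC(q_m).
DWL = ½ × 5.7854 × 23.6681 = 68.4647.

DWL = €68.465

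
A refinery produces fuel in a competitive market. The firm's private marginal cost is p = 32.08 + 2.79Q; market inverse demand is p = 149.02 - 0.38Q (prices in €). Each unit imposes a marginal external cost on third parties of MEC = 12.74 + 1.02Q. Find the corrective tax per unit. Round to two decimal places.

Social marginal cost = private MC + MEC = 44.82 + 3.81Q.
Set SMC = demand: 44.82 + 3.81Q = 149.02 - 0.38Q → Q* = 24.8687.
The Pigouvian tax equals MEC at Q*: 12.74 + 1.02×24.8687 = 38.1061.

tax = €38.11 per unit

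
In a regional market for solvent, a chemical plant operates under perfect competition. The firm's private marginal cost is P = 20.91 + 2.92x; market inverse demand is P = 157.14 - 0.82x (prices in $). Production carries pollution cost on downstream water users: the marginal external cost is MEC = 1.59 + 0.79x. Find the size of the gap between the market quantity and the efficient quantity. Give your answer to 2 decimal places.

Market equilibrium (private): 20.91 + 2.92x = 157.14 - 0.82x → x_m = 36.4251.
Social marginal cost = private MC + MEC = 22.50 + 3.71x.
Set SMC = demand: 22.50 + 3.71x = 157.14 - 0.82x → x* = 29.7219.
Gap = |36.4251 − 29.7219| = 6.7032.

6.70 units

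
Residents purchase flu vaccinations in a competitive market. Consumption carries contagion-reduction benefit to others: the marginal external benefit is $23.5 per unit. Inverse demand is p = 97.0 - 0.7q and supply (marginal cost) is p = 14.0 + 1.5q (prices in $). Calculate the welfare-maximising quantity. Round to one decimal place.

q* = 48.4

Social marginal benefit = demand + MEB = 120.5 - 0.7q.
Set SMB = MC: 120.5 - 0.7q = 14.0 + 1.5q → q* = 48.4091.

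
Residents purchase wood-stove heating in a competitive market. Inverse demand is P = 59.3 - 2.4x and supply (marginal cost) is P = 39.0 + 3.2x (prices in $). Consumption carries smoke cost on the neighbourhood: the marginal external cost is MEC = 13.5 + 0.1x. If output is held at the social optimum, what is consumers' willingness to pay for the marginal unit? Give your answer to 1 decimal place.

P = $56.4

Social marginal benefit = demand − MEC = 45.8 - 2.5x.
Set SMB = MC: 45.8 - 2.5x = 39.0 + 3.2x → x* = 1.1930.
Consumer price on the demand curve at x*: 59.3 − 2.4×1.1930 = 56.4368.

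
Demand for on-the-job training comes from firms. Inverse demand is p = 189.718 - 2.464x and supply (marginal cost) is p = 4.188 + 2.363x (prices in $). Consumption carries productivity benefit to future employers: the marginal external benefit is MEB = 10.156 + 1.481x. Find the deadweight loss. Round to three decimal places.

Market equilibrium (private): 4.188 + 2.363x = 189.718 - 2.464x → x_m = 38.4359.
Social marginal benefit = demand + MEB = 199.874 - 0.983x.
Set SMB = MC: 199.874 - 0.983x = 4.188 + 2.363x → x* = 58.4836.
The welfare-loss triangle has base |x_m − x*| and height MEB(x_m) (the vertical gap between SMB and MC is zero at x* and MEB at x_m).
DWL = ½ × 20.0477 × 67.0795 = 672.3948.

DWL = $672.395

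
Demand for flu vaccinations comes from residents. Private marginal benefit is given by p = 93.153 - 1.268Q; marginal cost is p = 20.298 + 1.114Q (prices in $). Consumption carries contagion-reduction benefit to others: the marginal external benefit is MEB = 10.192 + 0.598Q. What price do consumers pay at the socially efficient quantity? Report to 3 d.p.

P = $34.126

Social marginal benefit = demand + MEB = 103.345 - 0.670Q.
Set SMB = MC: 103.345 - 0.670Q = 20.298 + 1.114Q → Q* = 46.5510.
Consumer price on the demand curve at Q*: 93.153 − 1.268×46.5510 = 34.1263.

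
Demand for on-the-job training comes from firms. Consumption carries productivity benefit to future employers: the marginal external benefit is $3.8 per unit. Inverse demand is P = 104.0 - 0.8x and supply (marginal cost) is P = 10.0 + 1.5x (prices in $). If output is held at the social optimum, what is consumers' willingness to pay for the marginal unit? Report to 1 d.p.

Social marginal benefit = demand + MEB = 107.8 - 0.8x.
Set SMB = MC: 107.8 - 0.8x = 10.0 + 1.5x → x* = 42.5217.
Consumer price on the demand curve at x*: 104.0 − 0.8×42.5217 = 69.9826.

P = $70.0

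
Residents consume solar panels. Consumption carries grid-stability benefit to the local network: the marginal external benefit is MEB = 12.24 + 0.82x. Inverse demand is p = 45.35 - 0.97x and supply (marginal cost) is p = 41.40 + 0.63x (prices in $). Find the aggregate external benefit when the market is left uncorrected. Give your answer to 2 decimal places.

$32.72

Market equilibrium (private): 41.40 + 0.63x = 45.35 - 0.97x → x_m = 2.4688.
Total external benefit = ∫₀^{x_m} (12.24 + 0.82x) dx = 12.24×2.4688 + ½×0.82×2.4688² = 32.7171.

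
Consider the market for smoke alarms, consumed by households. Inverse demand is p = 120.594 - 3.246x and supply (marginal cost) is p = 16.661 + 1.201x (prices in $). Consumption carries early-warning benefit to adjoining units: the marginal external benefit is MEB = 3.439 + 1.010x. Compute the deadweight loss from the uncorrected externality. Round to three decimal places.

Market equilibrium (private): 16.661 + 1.201x = 120.594 - 3.246x → x_m = 23.3715.
Social marginal benefit = demand + MEB = 124.033 - 2.236x.
Set SMB = MC: 124.033 - 2.236x = 16.661 + 1.201x → x* = 31.2400.
The welfare-loss triangle has base |x_m − x*| and height MEB(x_m) (the vertical gap between SMB and MC is zero at x* and MEB at x_m).
DWL = ½ × 7.8685 × 27.0442 = 106.3986.

DWL = $106.399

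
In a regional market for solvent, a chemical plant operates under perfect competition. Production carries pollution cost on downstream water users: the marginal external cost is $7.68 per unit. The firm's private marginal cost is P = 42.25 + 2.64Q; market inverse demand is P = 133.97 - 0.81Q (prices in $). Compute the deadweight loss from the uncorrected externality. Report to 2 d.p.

Market equilibrium (private): 42.25 + 2.64Q = 133.97 - 0.81Q → Q_m = 26.5855.
Social marginal cost = private MC + MEC = 49.93 + 2.64Q.
Set SMC = demand: 49.93 + 2.64Q = 133.97 - 0.81Q → Q* = 24.3594.
Between Q* and Q_m the wedge SMC − demand runs linearly from 0 to MEC(Q_m), so the loss is a triangle.
DWL = ½ × 2.2261 × 7.6800 = 8.5482.

DWL = $8.55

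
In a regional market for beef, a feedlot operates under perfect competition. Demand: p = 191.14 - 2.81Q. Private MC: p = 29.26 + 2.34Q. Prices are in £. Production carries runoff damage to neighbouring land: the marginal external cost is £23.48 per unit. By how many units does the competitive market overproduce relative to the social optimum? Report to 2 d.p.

4.56 units

Market equilibrium (private): 29.26 + 2.34Q = 191.14 - 2.81Q → Q_m = 31.4330.
Social marginal cost = private MC + MEC = 52.74 + 2.34Q.
Set SMC = demand: 52.74 + 2.34Q = 191.14 - 2.81Q → Q* = 26.8738.
Gap = |31.4330 − 26.8738| = 4.5592.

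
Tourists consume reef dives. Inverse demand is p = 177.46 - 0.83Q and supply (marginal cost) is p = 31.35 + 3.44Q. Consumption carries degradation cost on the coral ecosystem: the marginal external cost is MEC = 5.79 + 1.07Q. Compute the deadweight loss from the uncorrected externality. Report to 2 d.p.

DWL = 168.35

Market equilibrium (private): 31.35 + 3.44Q = 177.46 - 0.83Q → Q_m = 34.2178.
Social marginal benefit = demand − MEC = 171.67 - 1.90Q.
Set SMB = MC: 171.67 - 1.90Q = 31.35 + 3.44Q → Q* = 26.2772.
The loss is the area between SMB and MC from Q* to Q_m; with linear curves that's a triangle of height MEC(Q_m).
DWL = ½ × 7.9406 × 42.4030 = 168.3526.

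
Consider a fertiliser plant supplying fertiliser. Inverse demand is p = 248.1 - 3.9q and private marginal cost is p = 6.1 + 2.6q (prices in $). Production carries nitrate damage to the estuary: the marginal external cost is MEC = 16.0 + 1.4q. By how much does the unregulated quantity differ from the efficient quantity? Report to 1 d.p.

Market equilibrium (private): 6.1 + 2.6q = 248.1 - 3.9q → q_m = 37.2308.
Social marginal cost = private MC + MEC = 22.1 + 4.0q.
Set SMC = demand: 22.1 + 4.0q = 248.1 - 3.9q → q* = 28.6076.
Gap = |37.2308 − 28.6076| = 8.6232.

8.6 units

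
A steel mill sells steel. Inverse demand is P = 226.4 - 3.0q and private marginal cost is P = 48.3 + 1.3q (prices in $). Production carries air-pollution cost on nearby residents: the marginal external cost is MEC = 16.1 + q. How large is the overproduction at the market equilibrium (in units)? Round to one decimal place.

10.9 units

Market equilibrium (private): 48.3 + 1.3q = 226.4 - 3.0q → q_m = 41.4186.
Social marginal cost = private MC + MEC = 64.4 + 2.3q.
Set SMC = demand: 64.4 + 2.3q = 226.4 - 3.0q → q* = 30.5660.
Gap = |41.4186 − 30.5660| = 10.8526.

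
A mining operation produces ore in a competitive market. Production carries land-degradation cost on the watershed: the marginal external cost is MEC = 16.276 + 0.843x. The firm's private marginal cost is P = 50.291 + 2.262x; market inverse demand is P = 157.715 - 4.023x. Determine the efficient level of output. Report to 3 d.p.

x* = 12.787

Social marginal cost = private MC + MEC = 66.567 + 3.105x.
Set SMC = demand: 66.567 + 3.105x = 157.715 - 4.023x → x* = 12.7873.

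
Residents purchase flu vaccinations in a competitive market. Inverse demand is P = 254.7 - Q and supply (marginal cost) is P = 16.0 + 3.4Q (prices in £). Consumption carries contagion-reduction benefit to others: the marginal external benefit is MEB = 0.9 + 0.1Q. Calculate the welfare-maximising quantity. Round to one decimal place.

Q* = 55.7

Social marginal benefit = demand + MEB = 255.6 - 0.9Q.
Set SMB = MC: 255.6 - 0.9Q = 16.0 + 3.4Q → Q* = 55.7209.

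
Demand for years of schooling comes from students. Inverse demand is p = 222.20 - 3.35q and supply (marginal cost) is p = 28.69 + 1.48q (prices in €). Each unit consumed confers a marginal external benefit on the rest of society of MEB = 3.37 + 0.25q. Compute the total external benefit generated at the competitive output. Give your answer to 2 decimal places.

Market equilibrium (private): 28.69 + 1.48q = 222.20 - 3.35q → q_m = 40.0642.
Total external benefit = ∫₀^{q_m} (3.37 + 0.25q) dq = 3.37×40.0642 + ½×0.25×40.0642² = 335.6589.

€335.66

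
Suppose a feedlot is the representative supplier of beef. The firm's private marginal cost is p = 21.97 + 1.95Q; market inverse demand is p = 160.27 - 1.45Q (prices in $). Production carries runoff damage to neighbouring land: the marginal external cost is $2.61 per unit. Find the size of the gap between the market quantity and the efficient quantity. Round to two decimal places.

Market equilibrium (private): 21.97 + 1.95Q = 160.27 - 1.45Q → Q_m = 40.6765.
Social marginal cost = private MC + MEC = 24.58 + 1.95Q.
Set SMC = demand: 24.58 + 1.95Q = 160.27 - 1.45Q → Q* = 39.9088.
Gap = |40.6765 − 39.9088| = 0.7677.

0.77 units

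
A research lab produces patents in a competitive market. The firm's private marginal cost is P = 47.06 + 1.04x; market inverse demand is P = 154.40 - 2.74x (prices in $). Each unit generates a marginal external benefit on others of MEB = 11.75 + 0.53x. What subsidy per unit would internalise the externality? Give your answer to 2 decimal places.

Social marginal cost = private MC − MEB = 35.31 + 0.51x.
Set SMC = demand: 35.31 + 0.51x = 154.40 - 2.74x → x* = 36.6431.
The Pigouvian subsidy equals MEB at x*: 11.75 + 0.53×36.6431 = 31.1708.

subsidy = $31.17 per unit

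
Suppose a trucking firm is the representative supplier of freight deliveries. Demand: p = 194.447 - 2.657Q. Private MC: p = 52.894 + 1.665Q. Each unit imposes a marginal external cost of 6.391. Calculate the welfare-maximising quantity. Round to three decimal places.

Q* = 31.273

Social marginal cost = private MC + MEC = 59.285 + 1.665Q.
Set SMC = demand: 59.285 + 1.665Q = 194.447 - 2.657Q → Q* = 31.2730.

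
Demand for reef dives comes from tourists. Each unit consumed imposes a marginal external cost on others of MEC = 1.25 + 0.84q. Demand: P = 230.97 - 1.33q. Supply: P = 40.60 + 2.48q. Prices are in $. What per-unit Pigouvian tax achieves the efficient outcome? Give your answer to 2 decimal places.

Social marginal benefit = demand − MEC = 229.72 - 2.17q.
Set SMB = MC: 229.72 - 2.17q = 40.60 + 2.48q → q* = 40.6710.
The Pigouvian tax equals MEC at q*: 1.25 + 0.84×40.6710 = 35.4136.

tax = $35.41 per unit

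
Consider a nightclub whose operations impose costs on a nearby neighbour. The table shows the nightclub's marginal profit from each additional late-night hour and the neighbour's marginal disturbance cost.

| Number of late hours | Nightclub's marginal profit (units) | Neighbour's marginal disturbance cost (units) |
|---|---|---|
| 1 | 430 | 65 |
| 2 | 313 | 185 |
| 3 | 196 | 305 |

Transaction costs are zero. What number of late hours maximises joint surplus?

Bargaining reaches the level where marginal profit last exceeds marginal disturbance cost.
That holds through level 2 (313 ≥ 185) but not at 3 (196 < 305).

2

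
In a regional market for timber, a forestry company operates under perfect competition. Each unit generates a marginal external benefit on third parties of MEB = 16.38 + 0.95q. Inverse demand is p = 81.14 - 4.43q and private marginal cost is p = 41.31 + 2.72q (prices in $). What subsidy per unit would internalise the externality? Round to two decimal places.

Social marginal cost = private MC − MEB = 24.93 + 1.77q.
Set SMC = demand: 24.93 + 1.77q = 81.14 - 4.43q → q* = 9.0661.
The Pigouvian subsidy equals MEB at q*: 16.38 + 0.95×9.0661 = 24.9928.

subsidy = $24.99 per unit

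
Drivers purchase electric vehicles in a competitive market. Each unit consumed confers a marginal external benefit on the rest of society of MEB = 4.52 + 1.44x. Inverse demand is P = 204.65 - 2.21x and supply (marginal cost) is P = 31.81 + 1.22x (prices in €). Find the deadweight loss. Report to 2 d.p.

DWL = €1492.89

Market equilibrium (private): 31.81 + 1.22x = 204.65 - 2.21x → x_m = 50.3907.
Social marginal benefit = demand + MEB = 209.17 - 0.77x.
Set SMB = MC: 209.17 - 0.77x = 31.81 + 1.22x → x* = 89.1256.
Between x* and x_m the wedge SMB − MC runs linearly from 0 to MEB(x_m), so the loss is a triangle.
DWL = ½ × 38.7349 × 77.0826 = 1492.8934.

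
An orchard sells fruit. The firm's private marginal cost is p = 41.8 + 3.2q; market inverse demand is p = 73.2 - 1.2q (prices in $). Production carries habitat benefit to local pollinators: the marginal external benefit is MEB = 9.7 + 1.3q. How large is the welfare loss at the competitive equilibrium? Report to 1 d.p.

Market equilibrium (private): 41.8 + 3.2q = 73.2 - 1.2q → q_m = 7.1364.
Social marginal cost = private MC − MEB = 32.1 + 1.9q.
Set SMC = demand: 32.1 + 1.9q = 73.2 - 1.2q → q* = 13.2581.
The loss is the area between SMC and demand from q* to q_m; with linear curves that's a triangle of height MEB(q_m).
DWL = ½ × 6.1217 × 18.9773 = 58.0867.

DWL = $58.1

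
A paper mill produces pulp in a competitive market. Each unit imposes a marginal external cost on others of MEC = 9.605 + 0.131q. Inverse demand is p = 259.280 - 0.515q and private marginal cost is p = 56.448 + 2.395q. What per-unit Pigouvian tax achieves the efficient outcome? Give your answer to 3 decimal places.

Social marginal cost = private MC + MEC = 66.053 + 2.526q.
Set SMC = demand: 66.053 + 2.526q = 259.280 - 0.515q → q* = 63.5406.
The Pigouvian tax equals MEC at q*: 9.605 + 0.131×63.5406 = 17.9288.

tax = 17.929 per unit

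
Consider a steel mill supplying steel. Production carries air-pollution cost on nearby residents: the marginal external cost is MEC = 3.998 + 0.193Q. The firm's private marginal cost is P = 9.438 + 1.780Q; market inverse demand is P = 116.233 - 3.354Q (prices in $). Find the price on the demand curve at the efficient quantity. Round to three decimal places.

P = $51.510

Social marginal cost = private MC + MEC = 13.436 + 1.973Q.
Set SMC = demand: 13.436 + 1.973Q = 116.233 - 3.354Q → Q* = 19.2974.
Consumer price on the demand curve at Q*: 116.233 − 3.354×19.2974 = 51.5095.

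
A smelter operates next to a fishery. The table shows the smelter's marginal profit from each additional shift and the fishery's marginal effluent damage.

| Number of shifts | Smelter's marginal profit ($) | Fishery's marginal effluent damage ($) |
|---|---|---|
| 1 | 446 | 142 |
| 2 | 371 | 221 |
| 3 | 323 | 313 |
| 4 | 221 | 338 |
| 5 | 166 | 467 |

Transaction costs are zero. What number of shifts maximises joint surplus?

3

Bargaining reaches the level where marginal profit last exceeds marginal effluent damage.
That holds through level 3 (323 ≥ 313) but not at 4 (221 < 338).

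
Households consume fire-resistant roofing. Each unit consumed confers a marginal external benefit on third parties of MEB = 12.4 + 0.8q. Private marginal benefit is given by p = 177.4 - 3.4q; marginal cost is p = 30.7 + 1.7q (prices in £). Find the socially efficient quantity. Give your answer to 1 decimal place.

q* = 37.0

Social marginal benefit = demand + MEB = 189.8 - 2.6q.
Set SMB = MC: 189.8 - 2.6q = 30.7 + 1.7q → q* = 37.0000.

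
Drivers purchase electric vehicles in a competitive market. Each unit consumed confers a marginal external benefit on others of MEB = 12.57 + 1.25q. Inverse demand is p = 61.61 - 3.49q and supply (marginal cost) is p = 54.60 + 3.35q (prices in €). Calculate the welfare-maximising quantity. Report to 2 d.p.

Social marginal benefit = demand + MEB = 74.18 - 2.24q.
Set SMB = MC: 74.18 - 2.24q = 54.60 + 3.35q → q* = 3.5027.

q* = 3.50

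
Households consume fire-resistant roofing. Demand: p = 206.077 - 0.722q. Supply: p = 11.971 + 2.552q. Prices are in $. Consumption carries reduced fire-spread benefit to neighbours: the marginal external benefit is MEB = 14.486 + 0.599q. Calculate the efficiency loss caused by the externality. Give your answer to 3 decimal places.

Market equilibrium (private): 11.971 + 2.552q = 206.077 - 0.722q → q_m = 59.2871.
Social marginal benefit = demand + MEB = 220.563 - 0.123q.
Set SMB = MC: 220.563 - 0.123q = 11.971 + 2.552q → q* = 77.9783.
Between q* and q_m the wedge SMB − MC runs linearly from 0 to MEB(q_m), so the loss is a triangle.
DWL = ½ × 18.6912 × 49.9990 = 467.2707.

DWL = $467.271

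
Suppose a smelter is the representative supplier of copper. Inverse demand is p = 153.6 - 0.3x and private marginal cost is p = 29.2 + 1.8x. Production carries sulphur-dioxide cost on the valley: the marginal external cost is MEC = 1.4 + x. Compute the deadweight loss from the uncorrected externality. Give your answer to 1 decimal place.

Market equilibrium (private): 29.2 + 1.8x = 153.6 - 0.3x → x_m = 59.2381.
Social marginal cost = private MC + MEC = 30.6 + 2.8x.
Set SMC = demand: 30.6 + 2.8x = 153.6 - 0.3x → x* = 39.6774.
Between x* and x_m the wedge SMC − demand runs linearly from 0 to MEC(x_m), so the loss is a triangle.
DWL = ½ × 19.5607 × 60.6381 = 593.0618.

DWL = 593.1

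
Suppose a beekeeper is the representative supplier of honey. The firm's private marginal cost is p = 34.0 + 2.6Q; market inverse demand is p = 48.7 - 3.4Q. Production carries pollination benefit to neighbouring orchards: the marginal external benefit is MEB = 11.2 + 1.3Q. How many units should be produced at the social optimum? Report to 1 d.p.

Social marginal cost = private MC − MEB = 22.8 + 1.3Q.
Set SMC = demand: 22.8 + 1.3Q = 48.7 - 3.4Q → Q* = 5.5106.

Q* = 5.5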